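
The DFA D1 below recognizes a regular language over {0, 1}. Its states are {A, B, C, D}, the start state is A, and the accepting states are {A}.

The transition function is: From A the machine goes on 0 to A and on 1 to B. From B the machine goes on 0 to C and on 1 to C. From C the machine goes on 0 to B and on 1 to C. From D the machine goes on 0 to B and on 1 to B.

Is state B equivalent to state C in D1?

Reachable states from the start: {A,B,C}. Unreachable: {D} — drop them.
Initial partition by acceptance: {A} | {B,C}.
Stable partition: {A} | {B,C} — 2 equivalence classes.
B and C lie in the same block of the stable partition, so they are equivalent — no string distinguishes them.

Yes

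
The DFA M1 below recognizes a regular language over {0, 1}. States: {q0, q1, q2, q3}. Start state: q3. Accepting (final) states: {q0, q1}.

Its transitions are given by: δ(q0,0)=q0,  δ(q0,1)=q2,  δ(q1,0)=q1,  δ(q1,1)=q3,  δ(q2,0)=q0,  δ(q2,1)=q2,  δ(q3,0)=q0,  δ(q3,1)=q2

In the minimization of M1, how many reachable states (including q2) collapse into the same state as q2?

2

States {q1} cannot be reached from the start state, so discard them.
Initial partition by acceptance: {q0} | {q2,q3}.
No further refinement is possible. Final partition (2 blocks): {q0} | {q2,q3}.
The equivalence class containing q2 is {q2,q3}, of size 2.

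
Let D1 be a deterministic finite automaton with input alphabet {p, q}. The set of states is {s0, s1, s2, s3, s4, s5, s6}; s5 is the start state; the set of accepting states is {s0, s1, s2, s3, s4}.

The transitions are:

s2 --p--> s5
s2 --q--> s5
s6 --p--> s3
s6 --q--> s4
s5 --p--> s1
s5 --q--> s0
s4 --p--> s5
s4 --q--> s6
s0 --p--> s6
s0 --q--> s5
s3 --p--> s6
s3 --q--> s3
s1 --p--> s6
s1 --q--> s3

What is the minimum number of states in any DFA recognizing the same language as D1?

3

First remove the unreachable states {s2}; 6 states remain.
Initial partition by acceptance: {s0,s1,s3,s4} | {s5,s6}.
On input q, block {s0,s1,s3,s4} splits into {s0,s4} and {s1,s3}.
The partition is now stable with 3 blocks: {s0,s4} | {s5,s6} | {s1,s3}.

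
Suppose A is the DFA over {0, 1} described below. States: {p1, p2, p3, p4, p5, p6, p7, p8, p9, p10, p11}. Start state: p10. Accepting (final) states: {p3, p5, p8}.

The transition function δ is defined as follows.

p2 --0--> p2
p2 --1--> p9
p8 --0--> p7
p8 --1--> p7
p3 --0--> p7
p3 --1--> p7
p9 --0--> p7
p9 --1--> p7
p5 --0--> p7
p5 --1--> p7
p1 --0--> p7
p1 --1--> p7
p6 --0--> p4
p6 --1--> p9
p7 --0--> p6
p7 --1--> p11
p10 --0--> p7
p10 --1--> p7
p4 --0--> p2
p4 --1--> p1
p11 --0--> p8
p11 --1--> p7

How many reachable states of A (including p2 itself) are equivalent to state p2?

3

Reachable states from the start: {p1,p2,p4,p6,p7,p8,p9,p10,p11}. Unreachable: {p3,p5} — drop them.
Start with accepting vs non-accepting: {p8} | {p1,p2,p4,p6,p7,p9,p10,p11}.
Refine {p1,p2,p4,p6,p7,p9,p10,p11} on symbol 0: members go to different blocks, giving {p1,p2,p4,p6,p7,p9,p10} and {p11}.
Refine {p1,p2,p4,p6,p7,p9,p10} on symbol 1: members go to different blocks, giving {p1,p2,p4,p6,p9,p10} and {p7}.
Split {p1,p2,p4,p6,p9,p10} by δ(·,0) → {p1,p9,p10} and {p2,p4,p6}.
No further refinement is possible. Final partition (5 blocks): {p8} | {p1,p9,p10} | {p11} | {p7} | {p2,p4,p6}.
State p2 belongs to the block {p2,p4,p6}, which has 3 states.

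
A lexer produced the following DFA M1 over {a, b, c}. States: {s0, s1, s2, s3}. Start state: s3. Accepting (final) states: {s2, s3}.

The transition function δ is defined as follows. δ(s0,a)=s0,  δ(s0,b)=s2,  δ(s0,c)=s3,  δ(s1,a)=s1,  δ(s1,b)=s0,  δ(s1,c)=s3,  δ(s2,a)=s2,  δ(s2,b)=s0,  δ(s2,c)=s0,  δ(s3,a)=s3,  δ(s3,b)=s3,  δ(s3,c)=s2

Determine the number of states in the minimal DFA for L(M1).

First remove the unreachable states {s1}; 3 states remain.
P0 = {s2,s3} | {s0}.
Refine {s2,s3} on symbol b: members go to different blocks, giving {s2} and {s3}.
No further refinement is possible. Final partition (3 blocks): {s2} | {s0} | {s3}.

3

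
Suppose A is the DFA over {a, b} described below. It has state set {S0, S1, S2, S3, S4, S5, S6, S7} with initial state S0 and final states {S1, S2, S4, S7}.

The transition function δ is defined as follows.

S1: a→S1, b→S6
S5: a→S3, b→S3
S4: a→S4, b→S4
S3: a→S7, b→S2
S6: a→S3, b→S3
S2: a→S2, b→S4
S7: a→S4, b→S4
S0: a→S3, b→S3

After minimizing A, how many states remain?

States {S1,S5,S6} cannot be reached from the start state, so discard them.
P0 = {S2,S4,S7} | {S0,S3}.
On input a, block {S0,S3} splits into {S0} and {S3}.
No further refinement is possible. Final partition (3 blocks): {S2,S4,S7} | {S0} | {S3}.

3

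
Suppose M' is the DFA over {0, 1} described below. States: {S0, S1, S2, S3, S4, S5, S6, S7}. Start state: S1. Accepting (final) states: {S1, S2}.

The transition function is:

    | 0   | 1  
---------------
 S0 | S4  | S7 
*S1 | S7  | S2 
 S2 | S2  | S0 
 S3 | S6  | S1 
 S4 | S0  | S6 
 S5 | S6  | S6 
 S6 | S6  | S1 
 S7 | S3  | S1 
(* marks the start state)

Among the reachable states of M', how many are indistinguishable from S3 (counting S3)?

3

States {S5} cannot be reached from the start state, so discard them.
P0 = {S1,S2} | {S0,S3,S4,S6,S7}.
Split {S1,S2} by δ(·,0) → {S1} and {S2}.
Split {S0,S3,S4,S6,S7} by δ(·,1) → {S3,S6,S7} and {S0,S4}.
The partition is now stable with 4 blocks: {S1} | {S3,S6,S7} | {S2} | {S0,S4}.
The equivalence class containing S3 is {S3,S6,S7}, of size 3.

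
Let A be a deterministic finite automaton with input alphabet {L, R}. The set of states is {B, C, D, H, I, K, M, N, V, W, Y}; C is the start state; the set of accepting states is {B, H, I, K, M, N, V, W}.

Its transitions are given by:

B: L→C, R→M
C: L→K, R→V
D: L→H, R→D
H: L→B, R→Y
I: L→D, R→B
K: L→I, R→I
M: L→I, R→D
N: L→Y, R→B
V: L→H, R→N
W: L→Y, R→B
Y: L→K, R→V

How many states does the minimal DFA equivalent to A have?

Reachable states from the start: {B,C,D,H,I,K,M,N,V,Y}. Unreachable: {W} — drop them.
Initial partition by acceptance: {B,H,I,K,M,N,V} | {C,D,Y}.
Refine {B,H,I,K,M,N,V} on symbol L: members go to different blocks, giving {H,K,M,V} and {B,I,N}.
Split {H,K,M,V} by δ(·,L) → {H,K,M} and {V}.
Split {H,K,M} by δ(·,R) → {H,M} and {K}.
Refine {C,D,Y} on symbol L: members go to different blocks, giving {C,Y} and {D}.
On input R, block {H,M} splits into {M} and {H}.
Split {B,I,N} by δ(·,L) → {B,N} and {I}.
Split {B,N} by δ(·,R) → {N} and {B}.
The partition is now stable with 9 blocks: {M} | {C,Y} | {N} | {V} | {K} | {D} | {H} | {I} | {B}.

9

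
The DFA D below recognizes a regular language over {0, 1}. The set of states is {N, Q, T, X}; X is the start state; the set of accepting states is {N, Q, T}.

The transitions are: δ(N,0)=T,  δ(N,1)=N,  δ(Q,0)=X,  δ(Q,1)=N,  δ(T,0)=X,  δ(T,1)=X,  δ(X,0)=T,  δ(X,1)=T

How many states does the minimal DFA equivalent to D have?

States {N,Q} cannot be reached from the start state, so discard them.
P0 = {T} | {X}.
The partition is now stable with 2 blocks: {T} | {X}.

2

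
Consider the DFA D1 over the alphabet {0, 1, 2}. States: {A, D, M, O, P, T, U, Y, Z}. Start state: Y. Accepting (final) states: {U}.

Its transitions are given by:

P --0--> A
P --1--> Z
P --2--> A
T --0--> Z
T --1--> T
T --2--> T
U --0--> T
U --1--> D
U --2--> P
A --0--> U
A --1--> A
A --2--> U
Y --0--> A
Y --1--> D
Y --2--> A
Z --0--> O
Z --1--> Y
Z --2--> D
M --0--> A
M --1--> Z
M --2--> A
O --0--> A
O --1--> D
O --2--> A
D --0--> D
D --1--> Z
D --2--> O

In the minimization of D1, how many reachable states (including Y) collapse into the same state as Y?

2

Reachable states from the start: {A,D,O,P,T,U,Y,Z}. Unreachable: {M} — drop them.
P0 = {U} | {A,D,O,P,T,Y,Z}.
On input 0, block {A,D,O,P,T,Y,Z} splits into {D,O,P,T,Y,Z} and {A}.
Refine {D,O,P,T,Y,Z} on symbol 0: members go to different blocks, giving {O,P,Y} and {D,T,Z}.
Split {D,T,Z} by δ(·,0) → {D,T} and {Z}.
Split {O,P,Y} by δ(·,1) → {O,Y} and {P}.
Refine {D,T} on symbol 0: members go to different blocks, giving {D} and {T}.
No further refinement is possible. Final partition (7 blocks): {U} | {O,Y} | {A} | {D} | {Z} | {P} | {T}.
The equivalence class containing Y is {O,Y}, of size 2.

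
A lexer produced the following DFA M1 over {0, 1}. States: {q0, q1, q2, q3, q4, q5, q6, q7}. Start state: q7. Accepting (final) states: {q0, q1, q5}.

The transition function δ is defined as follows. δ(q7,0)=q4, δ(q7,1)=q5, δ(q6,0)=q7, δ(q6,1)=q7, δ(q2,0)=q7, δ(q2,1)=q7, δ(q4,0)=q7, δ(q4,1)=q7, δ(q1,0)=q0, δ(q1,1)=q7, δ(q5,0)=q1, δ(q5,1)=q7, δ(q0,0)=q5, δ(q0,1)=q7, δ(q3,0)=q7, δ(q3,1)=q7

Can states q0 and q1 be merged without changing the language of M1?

Reachable states from the start: {q0,q1,q4,q5,q7}. Unreachable: {q2,q3,q6} — drop them.
Initial partition by acceptance: {q0,q1,q5} | {q4,q7}.
On input 1, block {q4,q7} splits into {q4} and {q7}.
Stable partition: {q0,q1,q5} | {q4} | {q7} — 3 equivalence classes.
q0 and q1 lie in the same block of the stable partition, so they are equivalent — no string distinguishes them.

Yes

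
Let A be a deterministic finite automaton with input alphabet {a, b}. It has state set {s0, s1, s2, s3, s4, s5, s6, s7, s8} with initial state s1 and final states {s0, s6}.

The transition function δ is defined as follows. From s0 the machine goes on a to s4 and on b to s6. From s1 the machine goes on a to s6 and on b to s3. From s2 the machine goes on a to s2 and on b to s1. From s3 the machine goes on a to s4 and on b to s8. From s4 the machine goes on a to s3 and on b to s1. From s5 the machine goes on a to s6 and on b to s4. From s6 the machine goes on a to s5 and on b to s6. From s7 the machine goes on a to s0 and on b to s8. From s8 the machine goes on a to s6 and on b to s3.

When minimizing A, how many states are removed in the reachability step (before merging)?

3

Starting at s1 and following transitions, the reachable set is {s1, s3, s4, s5, s6, s8}. That leaves s0, s2, s7 unreachable — 3 in total.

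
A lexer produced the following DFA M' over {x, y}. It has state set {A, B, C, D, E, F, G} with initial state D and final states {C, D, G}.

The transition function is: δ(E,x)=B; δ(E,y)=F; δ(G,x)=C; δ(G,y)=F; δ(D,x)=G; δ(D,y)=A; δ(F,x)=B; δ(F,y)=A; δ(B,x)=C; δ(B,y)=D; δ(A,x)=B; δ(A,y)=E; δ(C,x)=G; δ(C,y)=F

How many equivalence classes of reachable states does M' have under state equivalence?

All states are reachable from the start state.
Start with accepting vs non-accepting: {C,D,G} | {A,B,E,F}.
Split {A,B,E,F} by δ(·,x) → {A,E,F} and {B}.
Stable partition: {C,D,G} | {A,E,F} | {B} — 3 equivalence classes.

3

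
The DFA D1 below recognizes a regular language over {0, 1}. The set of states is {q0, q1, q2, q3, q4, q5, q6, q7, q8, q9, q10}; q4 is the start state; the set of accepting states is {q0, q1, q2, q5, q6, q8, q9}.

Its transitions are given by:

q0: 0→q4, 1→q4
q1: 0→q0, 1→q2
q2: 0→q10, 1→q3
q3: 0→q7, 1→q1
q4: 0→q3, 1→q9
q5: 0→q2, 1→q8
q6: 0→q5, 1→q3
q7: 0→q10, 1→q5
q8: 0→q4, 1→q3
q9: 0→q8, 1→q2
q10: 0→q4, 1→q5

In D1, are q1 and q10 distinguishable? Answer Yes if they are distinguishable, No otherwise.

Yes

First remove the unreachable states {q6}; 10 states remain.
P0 = {q0,q1,q2,q5,q8,q9} | {q3,q4,q7,q10}.
Split {q0,q1,q2,q5,q8,q9} by δ(·,0) → {q0,q2,q8} and {q1,q5,q9}.
No further refinement is possible. Final partition (3 blocks): {q0,q2,q8} | {q3,q4,q7,q10} | {q1,q5,q9}.
q1 and q10 end up in different blocks, so they are distinguishable. For instance, the string 'ε' is accepted from only q1.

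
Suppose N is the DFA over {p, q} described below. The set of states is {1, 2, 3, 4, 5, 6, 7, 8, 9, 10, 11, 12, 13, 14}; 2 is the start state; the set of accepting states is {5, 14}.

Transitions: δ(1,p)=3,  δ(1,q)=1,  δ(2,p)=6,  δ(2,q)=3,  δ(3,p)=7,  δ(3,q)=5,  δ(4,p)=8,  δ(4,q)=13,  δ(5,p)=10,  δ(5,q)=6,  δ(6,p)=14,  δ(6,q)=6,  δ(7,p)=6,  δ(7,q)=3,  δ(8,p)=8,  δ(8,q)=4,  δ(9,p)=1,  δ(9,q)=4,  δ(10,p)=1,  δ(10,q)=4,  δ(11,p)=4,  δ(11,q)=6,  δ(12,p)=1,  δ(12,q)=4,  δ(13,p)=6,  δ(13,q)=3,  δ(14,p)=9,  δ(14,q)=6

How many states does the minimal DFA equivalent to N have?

Reachable states from the start: {1,2,3,4,5,6,7,8,9,10,13,14}. Unreachable: {11,12} — drop them.
P0 = {5,14} | {1,2,3,4,6,7,8,9,10,13}.
On input p, block {1,2,3,4,6,7,8,9,10,13} splits into {1,2,3,4,7,8,9,10,13} and {6}.
Refine {1,2,3,4,7,8,9,10,13} on symbol p: members go to different blocks, giving {1,3,4,8,9,10} and {2,7,13}.
Refine {1,3,4,8,9,10} on symbol p: members go to different blocks, giving {1,4,8,9,10} and {3}.
On input p, block {1,4,8,9,10} splits into {4,8,9,10} and {1}.
Split {4,8,9,10} by δ(·,p) → {4,8} and {9,10}.
Refine {4,8} on symbol q: members go to different blocks, giving {4} and {8}.
The partition is now stable with 8 blocks: {5,14} | {4} | {6} | {2,7,13} | {3} | {1} | {9,10} | {8}.

8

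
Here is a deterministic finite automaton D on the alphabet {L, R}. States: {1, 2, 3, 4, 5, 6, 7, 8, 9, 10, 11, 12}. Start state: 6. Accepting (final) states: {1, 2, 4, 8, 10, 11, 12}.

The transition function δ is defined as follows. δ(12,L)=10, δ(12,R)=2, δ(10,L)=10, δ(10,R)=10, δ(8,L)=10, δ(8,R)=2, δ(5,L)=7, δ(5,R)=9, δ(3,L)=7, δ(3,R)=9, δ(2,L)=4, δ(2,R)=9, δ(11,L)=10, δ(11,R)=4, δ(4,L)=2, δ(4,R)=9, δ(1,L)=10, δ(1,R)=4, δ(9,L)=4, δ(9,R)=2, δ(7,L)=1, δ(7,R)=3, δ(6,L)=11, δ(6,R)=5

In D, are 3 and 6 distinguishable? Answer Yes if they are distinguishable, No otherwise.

Yes

States {8,12} cannot be reached from the start state, so discard them.
Initial partition by acceptance: {1,2,4,10,11} | {3,5,6,7,9}.
On input R, block {1,2,4,10,11} splits into {1,10,11} and {2,4}.
On input R, block {1,10,11} splits into {1,11} and {10}.
Refine {3,5,6,7,9} on symbol L: members go to different blocks, giving {3,5} and {6,7} and {9}.
No further refinement is possible. Final partition (6 blocks): {1,11} | {3,5} | {2,4} | {10} | {6,7} | {9}.
3 and 6 end up in different blocks, so they are distinguishable. For instance, the string 'L' is accepted from only 6.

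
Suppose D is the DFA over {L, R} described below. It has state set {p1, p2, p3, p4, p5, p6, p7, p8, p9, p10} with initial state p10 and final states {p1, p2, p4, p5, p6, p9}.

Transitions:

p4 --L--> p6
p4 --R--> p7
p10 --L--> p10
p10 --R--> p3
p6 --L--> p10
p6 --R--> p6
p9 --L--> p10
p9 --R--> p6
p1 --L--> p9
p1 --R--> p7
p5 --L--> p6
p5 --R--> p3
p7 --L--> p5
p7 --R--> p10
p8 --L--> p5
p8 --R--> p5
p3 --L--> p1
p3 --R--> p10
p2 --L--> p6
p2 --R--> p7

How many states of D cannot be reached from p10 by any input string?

3

Starting at p10 and following transitions, the reachable set is {p1, p3, p5, p6, p7, p9, p10}. That leaves p2, p4, p8 unreachable — 3 in total.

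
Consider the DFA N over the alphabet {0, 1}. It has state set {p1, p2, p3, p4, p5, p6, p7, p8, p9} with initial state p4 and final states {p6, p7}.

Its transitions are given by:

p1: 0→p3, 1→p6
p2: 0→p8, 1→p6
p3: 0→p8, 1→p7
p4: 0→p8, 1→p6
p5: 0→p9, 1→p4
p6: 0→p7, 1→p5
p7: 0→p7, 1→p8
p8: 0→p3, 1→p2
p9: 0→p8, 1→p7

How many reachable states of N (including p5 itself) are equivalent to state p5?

States {p1} cannot be reached from the start state, so discard them.
Initial partition by acceptance: {p6,p7} | {p2,p3,p4,p5,p8,p9}.
Refine {p2,p3,p4,p5,p8,p9} on symbol 1: members go to different blocks, giving {p2,p3,p4,p9} and {p5,p8}.
Stable partition: {p6,p7} | {p2,p3,p4,p9} | {p5,p8} — 3 equivalence classes.
State p5 belongs to the block {p5,p8}, which has 2 states.

2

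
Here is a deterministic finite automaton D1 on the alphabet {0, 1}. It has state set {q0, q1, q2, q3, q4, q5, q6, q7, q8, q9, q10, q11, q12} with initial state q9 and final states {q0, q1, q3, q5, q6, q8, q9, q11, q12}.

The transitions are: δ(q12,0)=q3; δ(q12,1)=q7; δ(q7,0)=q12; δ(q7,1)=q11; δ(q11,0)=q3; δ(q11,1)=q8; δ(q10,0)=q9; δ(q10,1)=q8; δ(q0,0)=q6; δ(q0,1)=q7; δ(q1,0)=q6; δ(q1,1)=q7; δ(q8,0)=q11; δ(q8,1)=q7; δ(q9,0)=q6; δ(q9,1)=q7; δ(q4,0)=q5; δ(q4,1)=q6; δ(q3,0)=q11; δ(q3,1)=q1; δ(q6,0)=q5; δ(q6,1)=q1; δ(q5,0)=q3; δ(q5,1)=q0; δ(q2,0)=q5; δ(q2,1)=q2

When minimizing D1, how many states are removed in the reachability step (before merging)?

3

Starting at q9 and following transitions, the reachable set is {q0, q1, q3, q5, q6, q7, q8, q9, q11, q12}. That leaves q2, q4, q10 unreachable — 3 in total.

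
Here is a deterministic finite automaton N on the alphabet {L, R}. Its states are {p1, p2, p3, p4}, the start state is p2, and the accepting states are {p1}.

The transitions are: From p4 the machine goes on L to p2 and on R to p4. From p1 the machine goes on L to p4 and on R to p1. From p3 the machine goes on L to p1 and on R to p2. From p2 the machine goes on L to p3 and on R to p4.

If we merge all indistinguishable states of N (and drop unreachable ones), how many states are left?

Every state is reachable, so we keep all 4.
Initial partition by acceptance: {p1} | {p2,p3,p4}.
Refine {p2,p3,p4} on symbol L: members go to different blocks, giving {p2,p4} and {p3}.
Refine {p2,p4} on symbol L: members go to different blocks, giving {p2} and {p4}.
The partition is now stable with 4 blocks: {p1} | {p2} | {p3} | {p4}.

4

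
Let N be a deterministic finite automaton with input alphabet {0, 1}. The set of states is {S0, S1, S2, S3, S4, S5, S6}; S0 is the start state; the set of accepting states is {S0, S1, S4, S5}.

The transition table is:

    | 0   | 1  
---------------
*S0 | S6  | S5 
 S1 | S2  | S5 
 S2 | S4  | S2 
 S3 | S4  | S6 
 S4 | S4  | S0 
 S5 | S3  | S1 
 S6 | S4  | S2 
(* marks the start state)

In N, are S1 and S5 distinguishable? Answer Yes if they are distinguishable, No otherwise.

No

Every state is reachable, so we keep all 7.
Start with accepting vs non-accepting: {S0,S1,S4,S5} | {S2,S3,S6}.
On input 0, block {S0,S1,S4,S5} splits into {S0,S1,S5} and {S4}.
The partition is now stable with 3 blocks: {S0,S1,S5} | {S2,S3,S6} | {S4}.
S1 and S5 lie in the same block of the stable partition, so they are equivalent — no string distinguishes them.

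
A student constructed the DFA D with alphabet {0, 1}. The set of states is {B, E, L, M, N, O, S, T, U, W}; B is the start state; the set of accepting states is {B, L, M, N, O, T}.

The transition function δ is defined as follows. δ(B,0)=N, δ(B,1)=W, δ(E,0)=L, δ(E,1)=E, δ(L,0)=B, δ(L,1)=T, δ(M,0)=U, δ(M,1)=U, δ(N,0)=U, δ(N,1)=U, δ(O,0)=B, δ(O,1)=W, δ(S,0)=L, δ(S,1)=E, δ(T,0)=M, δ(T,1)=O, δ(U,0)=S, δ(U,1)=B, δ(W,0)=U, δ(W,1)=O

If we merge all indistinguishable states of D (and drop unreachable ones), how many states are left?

Start with accepting vs non-accepting: {B,L,M,N,O,T} | {E,S,U,W}.
On input 0, block {B,L,M,N,O,T} splits into {B,L,O,T} and {M,N}.
On input 0, block {B,L,O,T} splits into {L,O} and {B,T}.
Split {L,O} by δ(·,1) → {L} and {O}.
Refine {E,S,U,W} on symbol 0: members go to different blocks, giving {U,W} and {E,S}.
Split {U,W} by δ(·,0) → {W} and {U}.
On input 1, block {B,T} splits into {T} and {B}.
No further refinement is possible. Final partition (8 blocks): {L} | {W} | {M,N} | {T} | {O} | {E,S} | {U} | {B}.

8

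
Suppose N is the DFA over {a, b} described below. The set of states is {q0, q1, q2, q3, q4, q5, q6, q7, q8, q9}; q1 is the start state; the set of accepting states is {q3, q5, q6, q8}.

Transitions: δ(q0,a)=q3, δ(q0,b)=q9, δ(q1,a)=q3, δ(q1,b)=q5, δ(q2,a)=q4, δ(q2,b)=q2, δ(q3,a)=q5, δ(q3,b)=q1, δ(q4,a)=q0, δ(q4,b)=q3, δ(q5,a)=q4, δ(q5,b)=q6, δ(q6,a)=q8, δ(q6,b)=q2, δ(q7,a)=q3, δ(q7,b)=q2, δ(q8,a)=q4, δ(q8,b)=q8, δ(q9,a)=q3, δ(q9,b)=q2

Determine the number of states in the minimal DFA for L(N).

9

States {q7} cannot be reached from the start state, so discard them.
Initial partition by acceptance: {q3,q5,q6,q8} | {q0,q1,q2,q4,q9}.
On input a, block {q3,q5,q6,q8} splits into {q3,q6} and {q5,q8}.
Split {q0,q1,q2,q4,q9} by δ(·,a) → {q0,q1,q9} and {q2,q4}.
Split {q3,q6} by δ(·,b) → {q3} and {q6}.
On input b, block {q0,q1,q9} splits into {q0} and {q1} and {q9}.
On input b, block {q5,q8} splits into {q5} and {q8}.
On input a, block {q2,q4} splits into {q2} and {q4}.
The partition is now stable with 9 blocks: {q3} | {q0} | {q5} | {q2} | {q6} | {q1} | {q9} | {q8} | {q4}.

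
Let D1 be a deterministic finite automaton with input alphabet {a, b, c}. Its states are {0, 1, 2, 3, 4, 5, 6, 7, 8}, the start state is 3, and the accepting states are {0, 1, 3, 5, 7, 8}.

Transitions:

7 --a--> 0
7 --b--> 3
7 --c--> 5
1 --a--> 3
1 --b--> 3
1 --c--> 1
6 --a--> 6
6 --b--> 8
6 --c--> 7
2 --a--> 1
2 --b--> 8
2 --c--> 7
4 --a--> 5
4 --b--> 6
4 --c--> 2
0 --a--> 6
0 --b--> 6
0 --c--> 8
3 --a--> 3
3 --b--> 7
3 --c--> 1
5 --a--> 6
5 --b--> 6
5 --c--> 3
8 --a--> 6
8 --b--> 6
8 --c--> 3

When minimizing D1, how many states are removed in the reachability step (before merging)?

Starting at 3 and following transitions, the reachable set is {0, 1, 3, 5, 6, 7, 8}. That leaves 2, 4 unreachable — 2 in total.

2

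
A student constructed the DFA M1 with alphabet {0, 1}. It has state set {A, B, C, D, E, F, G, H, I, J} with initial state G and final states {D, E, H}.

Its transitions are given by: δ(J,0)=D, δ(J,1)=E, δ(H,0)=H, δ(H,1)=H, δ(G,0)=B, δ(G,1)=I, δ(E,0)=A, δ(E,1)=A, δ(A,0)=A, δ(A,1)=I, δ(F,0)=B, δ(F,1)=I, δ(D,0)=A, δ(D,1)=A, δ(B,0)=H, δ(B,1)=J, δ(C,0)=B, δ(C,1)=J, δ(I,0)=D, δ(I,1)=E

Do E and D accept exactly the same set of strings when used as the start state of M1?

Reachable states from the start: {A,B,D,E,G,H,I,J}. Unreachable: {C,F} — drop them.
Start with accepting vs non-accepting: {D,E,H} | {A,B,G,I,J}.
Refine {D,E,H} on symbol 0: members go to different blocks, giving {D,E} and {H}.
On input 0, block {A,B,G,I,J} splits into {A,G} and {I,J} and {B}.
On input 0, block {A,G} splits into {A} and {G}.
Stable partition: {D,E} | {A} | {H} | {I,J} | {B} | {G} — 6 equivalence classes.
E and D lie in the same block of the stable partition, so they are equivalent — no string distinguishes them.

Yes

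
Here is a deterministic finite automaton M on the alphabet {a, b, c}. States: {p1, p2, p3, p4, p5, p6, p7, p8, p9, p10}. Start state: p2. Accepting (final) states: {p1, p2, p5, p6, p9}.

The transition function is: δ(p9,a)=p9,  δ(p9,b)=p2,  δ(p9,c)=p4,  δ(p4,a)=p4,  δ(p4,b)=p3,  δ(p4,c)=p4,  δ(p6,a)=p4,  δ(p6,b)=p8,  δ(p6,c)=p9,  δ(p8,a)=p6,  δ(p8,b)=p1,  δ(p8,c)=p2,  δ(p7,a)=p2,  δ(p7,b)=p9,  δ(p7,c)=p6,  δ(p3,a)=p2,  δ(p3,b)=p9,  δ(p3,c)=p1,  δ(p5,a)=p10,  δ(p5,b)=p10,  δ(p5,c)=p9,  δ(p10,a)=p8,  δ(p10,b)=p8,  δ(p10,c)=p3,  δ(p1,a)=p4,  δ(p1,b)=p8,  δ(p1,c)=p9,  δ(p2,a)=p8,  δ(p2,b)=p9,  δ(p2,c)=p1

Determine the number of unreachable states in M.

3

BFS from p2 reaches {p1, p2, p3, p4, p6, p8, p9}; the 3 state(s) p5, p7, p10 are never visited.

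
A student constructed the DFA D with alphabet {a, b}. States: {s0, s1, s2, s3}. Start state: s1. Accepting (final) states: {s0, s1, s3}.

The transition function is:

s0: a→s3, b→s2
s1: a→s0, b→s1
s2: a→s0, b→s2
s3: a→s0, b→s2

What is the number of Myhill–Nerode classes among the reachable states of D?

3

All states are reachable from the start state.
Start with accepting vs non-accepting: {s0,s1,s3} | {s2}.
Split {s0,s1,s3} by δ(·,b) → {s0,s3} and {s1}.
No further refinement is possible. Final partition (3 blocks): {s0,s3} | {s2} | {s1}.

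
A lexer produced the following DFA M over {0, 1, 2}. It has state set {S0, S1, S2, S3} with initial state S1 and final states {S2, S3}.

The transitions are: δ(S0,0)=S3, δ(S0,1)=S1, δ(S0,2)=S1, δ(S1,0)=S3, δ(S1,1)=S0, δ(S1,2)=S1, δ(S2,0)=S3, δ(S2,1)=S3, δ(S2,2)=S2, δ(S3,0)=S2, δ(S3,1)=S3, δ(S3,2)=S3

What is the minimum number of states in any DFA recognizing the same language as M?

P0 = {S2,S3} | {S0,S1}.
No further refinement is possible. Final partition (2 blocks): {S2,S3} | {S0,S1}.

2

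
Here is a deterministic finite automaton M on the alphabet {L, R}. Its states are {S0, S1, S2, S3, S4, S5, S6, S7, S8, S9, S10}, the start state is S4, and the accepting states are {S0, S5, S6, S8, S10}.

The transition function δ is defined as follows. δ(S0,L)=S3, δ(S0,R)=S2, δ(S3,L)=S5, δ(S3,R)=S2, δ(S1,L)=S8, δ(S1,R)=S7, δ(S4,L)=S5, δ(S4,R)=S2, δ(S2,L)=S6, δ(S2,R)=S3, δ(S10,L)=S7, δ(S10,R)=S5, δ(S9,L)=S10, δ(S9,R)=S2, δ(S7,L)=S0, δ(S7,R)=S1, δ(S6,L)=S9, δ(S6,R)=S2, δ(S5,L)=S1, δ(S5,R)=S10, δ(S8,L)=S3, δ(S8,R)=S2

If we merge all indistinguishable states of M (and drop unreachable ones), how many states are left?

P0 = {S0,S5,S6,S8,S10} | {S1,S2,S3,S4,S7,S9}.
On input R, block {S0,S5,S6,S8,S10} splits into {S0,S6,S8} and {S5,S10}.
On input L, block {S1,S2,S3,S4,S7,S9} splits into {S1,S2,S7} and {S3,S4,S9}.
On input R, block {S1,S2,S7} splits into {S1,S7} and {S2}.
No further refinement is possible. Final partition (5 blocks): {S0,S6,S8} | {S1,S7} | {S5,S10} | {S3,S4,S9} | {S2}.

5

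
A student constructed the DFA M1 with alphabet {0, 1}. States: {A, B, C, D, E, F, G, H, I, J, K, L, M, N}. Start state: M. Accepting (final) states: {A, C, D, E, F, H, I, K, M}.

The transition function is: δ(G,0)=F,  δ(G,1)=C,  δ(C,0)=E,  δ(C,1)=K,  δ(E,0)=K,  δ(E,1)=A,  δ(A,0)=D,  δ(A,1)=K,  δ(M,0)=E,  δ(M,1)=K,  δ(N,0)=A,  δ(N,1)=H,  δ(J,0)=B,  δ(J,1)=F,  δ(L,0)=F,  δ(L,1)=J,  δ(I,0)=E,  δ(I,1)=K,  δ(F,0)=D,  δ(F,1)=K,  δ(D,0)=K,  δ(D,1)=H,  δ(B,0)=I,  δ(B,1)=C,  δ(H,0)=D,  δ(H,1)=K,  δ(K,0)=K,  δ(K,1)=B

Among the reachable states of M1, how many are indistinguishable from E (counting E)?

2

First remove the unreachable states {F,G,J,L,N}; 9 states remain.
Start with accepting vs non-accepting: {A,C,D,E,H,I,K,M} | {B}.
Split {A,C,D,E,H,I,K,M} by δ(·,1) → {A,C,D,E,H,I,M} and {K}.
On input 0, block {A,C,D,E,H,I,M} splits into {A,C,H,I,M} and {D,E}.
The partition is now stable with 4 blocks: {A,C,H,I,M} | {B} | {K} | {D,E}.
State E belongs to the block {D,E}, which has 2 states.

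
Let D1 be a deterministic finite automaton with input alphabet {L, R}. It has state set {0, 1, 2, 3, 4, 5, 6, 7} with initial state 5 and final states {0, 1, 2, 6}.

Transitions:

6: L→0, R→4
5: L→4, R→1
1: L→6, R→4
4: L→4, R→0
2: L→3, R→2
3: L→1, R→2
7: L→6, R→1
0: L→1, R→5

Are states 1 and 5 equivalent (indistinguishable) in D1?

Reachable states from the start: {0,1,4,5,6}. Unreachable: {2,3,7} — drop them.
Start with accepting vs non-accepting: {0,1,6} | {4,5}.
Stable partition: {0,1,6} | {4,5} — 2 equivalence classes.
1 and 5 end up in different blocks, so they are distinguishable. For instance, the string 'ε' is accepted from only 1.

No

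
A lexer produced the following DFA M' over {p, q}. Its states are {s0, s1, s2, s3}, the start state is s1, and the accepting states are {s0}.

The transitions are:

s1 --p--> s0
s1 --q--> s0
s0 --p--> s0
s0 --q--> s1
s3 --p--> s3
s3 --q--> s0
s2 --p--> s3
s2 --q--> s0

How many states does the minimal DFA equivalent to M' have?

States {s2,s3} cannot be reached from the start state, so discard them.
P0 = {s0} | {s1}.
The partition is now stable with 2 blocks: {s0} | {s1}.

2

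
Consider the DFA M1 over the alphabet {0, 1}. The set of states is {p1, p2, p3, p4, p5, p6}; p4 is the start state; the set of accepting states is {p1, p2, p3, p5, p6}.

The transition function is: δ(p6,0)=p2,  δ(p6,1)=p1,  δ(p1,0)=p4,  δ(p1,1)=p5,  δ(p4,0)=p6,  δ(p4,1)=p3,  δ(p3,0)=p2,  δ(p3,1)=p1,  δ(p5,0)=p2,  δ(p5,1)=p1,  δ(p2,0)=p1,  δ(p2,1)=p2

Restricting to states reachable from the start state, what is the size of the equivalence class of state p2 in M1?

Initial partition by acceptance: {p1,p2,p3,p5,p6} | {p4}.
Split {p1,p2,p3,p5,p6} by δ(·,0) → {p2,p3,p5,p6} and {p1}.
On input 0, block {p2,p3,p5,p6} splits into {p3,p5,p6} and {p2}.
No further refinement is possible. Final partition (4 blocks): {p3,p5,p6} | {p4} | {p1} | {p2}.
State p2 belongs to the block {p2}, which has 1 states.

1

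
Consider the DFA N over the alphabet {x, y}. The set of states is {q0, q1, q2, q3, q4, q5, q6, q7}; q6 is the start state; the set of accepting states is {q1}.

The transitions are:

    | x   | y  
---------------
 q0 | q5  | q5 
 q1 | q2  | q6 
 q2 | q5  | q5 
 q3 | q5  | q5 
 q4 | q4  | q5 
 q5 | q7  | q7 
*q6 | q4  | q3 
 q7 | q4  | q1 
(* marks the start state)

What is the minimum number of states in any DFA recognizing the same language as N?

First remove the unreachable states {q0}; 7 states remain.
Start with accepting vs non-accepting: {q1} | {q2,q3,q4,q5,q6,q7}.
Split {q2,q3,q4,q5,q6,q7} by δ(·,y) → {q2,q3,q4,q5,q6} and {q7}.
On input x, block {q2,q3,q4,q5,q6} splits into {q2,q3,q4,q6} and {q5}.
On input x, block {q2,q3,q4,q6} splits into {q2,q3} and {q4,q6}.
Refine {q4,q6} on symbol y: members go to different blocks, giving {q4} and {q6}.
No further refinement is possible. Final partition (6 blocks): {q1} | {q2,q3} | {q7} | {q5} | {q4} | {q6}.

6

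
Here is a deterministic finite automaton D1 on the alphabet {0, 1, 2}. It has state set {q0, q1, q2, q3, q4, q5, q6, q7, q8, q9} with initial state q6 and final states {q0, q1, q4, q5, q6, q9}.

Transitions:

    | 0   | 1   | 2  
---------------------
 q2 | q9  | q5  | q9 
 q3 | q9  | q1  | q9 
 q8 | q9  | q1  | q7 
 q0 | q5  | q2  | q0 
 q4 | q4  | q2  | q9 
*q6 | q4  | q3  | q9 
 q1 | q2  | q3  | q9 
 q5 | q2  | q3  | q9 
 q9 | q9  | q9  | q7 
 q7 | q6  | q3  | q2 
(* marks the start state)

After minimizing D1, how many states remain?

5

States {q0,q8} cannot be reached from the start state, so discard them.
Initial partition by acceptance: {q1,q4,q5,q6,q9} | {q2,q3,q7}.
Refine {q1,q4,q5,q6,q9} on symbol 0: members go to different blocks, giving {q4,q6,q9} and {q1,q5}.
Split {q4,q6,q9} by δ(·,1) → {q4,q6} and {q9}.
Refine {q2,q3,q7} on symbol 0: members go to different blocks, giving {q2,q3} and {q7}.
No further refinement is possible. Final partition (5 blocks): {q4,q6} | {q2,q3} | {q1,q5} | {q9} | {q7}.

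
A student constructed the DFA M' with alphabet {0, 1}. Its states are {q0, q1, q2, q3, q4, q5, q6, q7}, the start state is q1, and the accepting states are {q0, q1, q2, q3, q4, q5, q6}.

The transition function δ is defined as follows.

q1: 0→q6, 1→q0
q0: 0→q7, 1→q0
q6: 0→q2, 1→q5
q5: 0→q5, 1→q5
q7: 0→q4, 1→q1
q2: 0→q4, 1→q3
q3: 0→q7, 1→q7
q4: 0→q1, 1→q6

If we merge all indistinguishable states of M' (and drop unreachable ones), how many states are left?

8

Initial partition by acceptance: {q0,q1,q2,q3,q4,q5,q6} | {q7}.
Refine {q0,q1,q2,q3,q4,q5,q6} on symbol 0: members go to different blocks, giving {q1,q2,q4,q5,q6} and {q0,q3}.
On input 1, block {q1,q2,q4,q5,q6} splits into {q4,q5,q6} and {q1,q2}.
Split {q4,q5,q6} by δ(·,0) → {q4,q6} and {q5}.
On input 1, block {q4,q6} splits into {q4} and {q6}.
Split {q0,q3} by δ(·,1) → {q0} and {q3}.
Refine {q1,q2} on symbol 0: members go to different blocks, giving {q1} and {q2}.
The partition is now stable with 8 blocks: {q4} | {q7} | {q0} | {q1} | {q5} | {q6} | {q3} | {q2}.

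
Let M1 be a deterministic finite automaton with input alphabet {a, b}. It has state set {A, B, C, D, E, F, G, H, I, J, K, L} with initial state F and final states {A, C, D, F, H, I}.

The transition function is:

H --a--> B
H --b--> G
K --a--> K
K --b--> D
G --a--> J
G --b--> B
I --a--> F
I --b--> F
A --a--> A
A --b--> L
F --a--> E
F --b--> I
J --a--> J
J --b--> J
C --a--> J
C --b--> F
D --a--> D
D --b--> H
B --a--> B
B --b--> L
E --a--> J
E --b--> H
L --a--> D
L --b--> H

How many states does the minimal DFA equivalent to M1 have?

First remove the unreachable states {A,C,K}; 9 states remain.
Initial partition by acceptance: {D,F,H,I} | {B,E,G,J,L}.
On input a, block {D,F,H,I} splits into {D,I} and {F,H}.
Refine {D,I} on symbol a: members go to different blocks, giving {D} and {I}.
Split {B,E,G,J,L} by δ(·,a) → {B,E,G,J} and {L}.
Split {B,E,G,J} by δ(·,b) → {G,J} and {B} and {E}.
Refine {G,J} on symbol b: members go to different blocks, giving {G} and {J}.
On input a, block {F,H} splits into {F} and {H}.
No further refinement is possible. Final partition (9 blocks): {D} | {G} | {F} | {I} | {L} | {B} | {E} | {J} | {H}.

9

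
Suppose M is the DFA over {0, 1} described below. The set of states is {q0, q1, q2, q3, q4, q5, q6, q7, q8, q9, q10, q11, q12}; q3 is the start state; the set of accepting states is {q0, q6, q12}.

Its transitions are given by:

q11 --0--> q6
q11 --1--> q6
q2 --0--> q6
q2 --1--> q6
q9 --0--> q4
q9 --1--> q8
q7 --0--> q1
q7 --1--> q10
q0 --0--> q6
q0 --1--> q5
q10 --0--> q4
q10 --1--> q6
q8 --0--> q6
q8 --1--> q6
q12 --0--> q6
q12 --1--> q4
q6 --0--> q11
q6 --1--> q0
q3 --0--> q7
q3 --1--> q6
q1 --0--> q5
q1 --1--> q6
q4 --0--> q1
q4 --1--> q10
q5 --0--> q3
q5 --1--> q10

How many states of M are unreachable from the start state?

No path from q3 leads to q2, q8, q9, q12; the other 9 states are all reachable.

4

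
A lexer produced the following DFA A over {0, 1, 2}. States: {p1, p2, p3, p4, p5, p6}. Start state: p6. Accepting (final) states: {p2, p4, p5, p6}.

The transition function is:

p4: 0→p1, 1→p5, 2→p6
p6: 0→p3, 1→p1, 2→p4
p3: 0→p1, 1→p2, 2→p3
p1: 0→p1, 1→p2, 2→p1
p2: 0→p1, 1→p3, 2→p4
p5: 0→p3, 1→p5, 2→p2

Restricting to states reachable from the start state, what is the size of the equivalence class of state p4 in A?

Every state is reachable, so we keep all 6.
P0 = {p2,p4,p5,p6} | {p1,p3}.
Split {p2,p4,p5,p6} by δ(·,1) → {p2,p6} and {p4,p5}.
Stable partition: {p2,p6} | {p1,p3} | {p4,p5} — 3 equivalence classes.
The equivalence class containing p4 is {p4,p5}, of size 2.

2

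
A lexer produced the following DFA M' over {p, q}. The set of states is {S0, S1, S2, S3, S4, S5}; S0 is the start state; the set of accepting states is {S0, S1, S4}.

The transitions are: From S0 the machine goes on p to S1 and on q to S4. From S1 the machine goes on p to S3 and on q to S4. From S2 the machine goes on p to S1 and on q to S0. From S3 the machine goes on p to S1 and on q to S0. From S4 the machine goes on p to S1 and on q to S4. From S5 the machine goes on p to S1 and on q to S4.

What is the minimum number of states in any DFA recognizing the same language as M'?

First remove the unreachable states {S2,S5}; 4 states remain.
P0 = {S0,S1,S4} | {S3}.
Refine {S0,S1,S4} on symbol p: members go to different blocks, giving {S0,S4} and {S1}.
The partition is now stable with 3 blocks: {S0,S4} | {S3} | {S1}.

3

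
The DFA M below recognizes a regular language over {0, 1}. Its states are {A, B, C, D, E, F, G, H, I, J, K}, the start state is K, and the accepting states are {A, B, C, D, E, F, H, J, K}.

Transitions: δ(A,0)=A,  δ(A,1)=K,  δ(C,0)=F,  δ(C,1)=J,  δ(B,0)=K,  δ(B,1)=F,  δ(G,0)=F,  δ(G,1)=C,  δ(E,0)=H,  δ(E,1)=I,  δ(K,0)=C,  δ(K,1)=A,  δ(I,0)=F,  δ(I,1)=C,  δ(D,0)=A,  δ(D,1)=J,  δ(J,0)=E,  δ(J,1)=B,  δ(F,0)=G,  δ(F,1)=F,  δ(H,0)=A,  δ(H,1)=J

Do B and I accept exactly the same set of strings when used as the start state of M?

No

States {D} cannot be reached from the start state, so discard them.
P0 = {A,B,C,E,F,H,J,K} | {G,I}.
Refine {A,B,C,E,F,H,J,K} on symbol 0: members go to different blocks, giving {A,B,C,E,H,J,K} and {F}.
Split {A,B,C,E,H,J,K} by δ(·,0) → {A,B,E,H,J,K} and {C}.
Refine {A,B,E,H,J,K} on symbol 0: members go to different blocks, giving {A,B,E,H,J} and {K}.
Refine {A,B,E,H,J} on symbol 0: members go to different blocks, giving {A,E,H,J} and {B}.
Refine {A,E,H,J} on symbol 1: members go to different blocks, giving {A} and {E} and {H} and {J}.
The partition is now stable with 9 blocks: {A} | {G,I} | {F} | {C} | {K} | {B} | {E} | {H} | {J}.
B and I end up in different blocks, so they are distinguishable. For instance, the string 'ε' is accepted from only B.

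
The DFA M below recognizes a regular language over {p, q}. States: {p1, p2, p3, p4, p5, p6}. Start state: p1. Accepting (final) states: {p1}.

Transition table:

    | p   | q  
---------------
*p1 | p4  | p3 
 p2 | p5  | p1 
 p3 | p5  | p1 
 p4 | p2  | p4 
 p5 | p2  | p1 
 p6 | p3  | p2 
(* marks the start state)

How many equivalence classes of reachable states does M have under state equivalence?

3

Reachable states from the start: {p1,p2,p3,p4,p5}. Unreachable: {p6} — drop them.
Start with accepting vs non-accepting: {p1} | {p2,p3,p4,p5}.
Refine {p2,p3,p4,p5} on symbol q: members go to different blocks, giving {p2,p3,p5} and {p4}.
Stable partition: {p1} | {p2,p3,p5} | {p4} — 3 equivalence classes.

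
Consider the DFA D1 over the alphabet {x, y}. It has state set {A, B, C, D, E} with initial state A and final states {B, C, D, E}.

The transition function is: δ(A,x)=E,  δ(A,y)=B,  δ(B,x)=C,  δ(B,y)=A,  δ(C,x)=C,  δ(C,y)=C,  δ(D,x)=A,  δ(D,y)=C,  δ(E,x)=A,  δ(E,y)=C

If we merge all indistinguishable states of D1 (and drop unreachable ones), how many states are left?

4

First remove the unreachable states {D}; 4 states remain.
Initial partition by acceptance: {B,C,E} | {A}.
On input x, block {B,C,E} splits into {B,C} and {E}.
Refine {B,C} on symbol y: members go to different blocks, giving {B} and {C}.
Stable partition: {B} | {A} | {E} | {C} — 4 equivalence classes.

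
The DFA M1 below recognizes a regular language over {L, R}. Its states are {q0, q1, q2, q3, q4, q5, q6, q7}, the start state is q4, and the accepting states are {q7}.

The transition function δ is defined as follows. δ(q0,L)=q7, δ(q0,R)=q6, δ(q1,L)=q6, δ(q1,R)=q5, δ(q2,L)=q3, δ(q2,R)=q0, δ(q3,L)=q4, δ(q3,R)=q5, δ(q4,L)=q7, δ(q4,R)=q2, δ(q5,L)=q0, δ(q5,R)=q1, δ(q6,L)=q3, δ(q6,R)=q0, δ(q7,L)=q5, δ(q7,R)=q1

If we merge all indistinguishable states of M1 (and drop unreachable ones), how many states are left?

6

All states are reachable from the start state.
Initial partition by acceptance: {q7} | {q0,q1,q2,q3,q4,q5,q6}.
On input L, block {q0,q1,q2,q3,q4,q5,q6} splits into {q1,q2,q3,q5,q6} and {q0,q4}.
Split {q1,q2,q3,q5,q6} by δ(·,L) → {q1,q2,q6} and {q3,q5}.
On input L, block {q1,q2,q6} splits into {q2,q6} and {q1}.
On input R, block {q3,q5} splits into {q3} and {q5}.
No further refinement is possible. Final partition (6 blocks): {q7} | {q2,q6} | {q0,q4} | {q3} | {q1} | {q5}.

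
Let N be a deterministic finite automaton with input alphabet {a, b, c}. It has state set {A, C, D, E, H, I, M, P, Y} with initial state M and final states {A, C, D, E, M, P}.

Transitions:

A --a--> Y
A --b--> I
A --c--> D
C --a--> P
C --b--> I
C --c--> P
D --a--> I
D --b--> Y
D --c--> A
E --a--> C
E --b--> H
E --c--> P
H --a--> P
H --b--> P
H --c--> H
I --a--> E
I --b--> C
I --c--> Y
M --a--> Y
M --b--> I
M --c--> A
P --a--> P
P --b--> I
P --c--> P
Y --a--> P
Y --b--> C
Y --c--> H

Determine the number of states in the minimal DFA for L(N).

3

All states are reachable from the start state.
Initial partition by acceptance: {A,C,D,E,M,P} | {H,I,Y}.
On input a, block {A,C,D,E,M,P} splits into {C,E,P} and {A,D,M}.
No further refinement is possible. Final partition (3 blocks): {C,E,P} | {H,I,Y} | {A,D,M}.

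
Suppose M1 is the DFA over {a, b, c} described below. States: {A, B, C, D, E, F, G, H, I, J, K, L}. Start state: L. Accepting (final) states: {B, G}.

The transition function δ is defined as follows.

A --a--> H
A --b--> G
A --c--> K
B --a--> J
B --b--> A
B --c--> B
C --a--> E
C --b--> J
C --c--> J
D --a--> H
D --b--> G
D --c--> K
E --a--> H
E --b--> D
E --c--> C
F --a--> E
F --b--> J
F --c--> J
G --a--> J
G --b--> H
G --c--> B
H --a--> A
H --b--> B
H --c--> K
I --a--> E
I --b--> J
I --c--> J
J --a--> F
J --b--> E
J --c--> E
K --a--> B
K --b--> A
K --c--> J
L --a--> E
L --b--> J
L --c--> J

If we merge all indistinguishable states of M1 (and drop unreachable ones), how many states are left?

Reachable states from the start: {A,B,C,D,E,F,G,H,J,K,L}. Unreachable: {I} — drop them.
P0 = {B,G} | {A,C,D,E,F,H,J,K,L}.
Refine {A,C,D,E,F,H,J,K,L} on symbol a: members go to different blocks, giving {A,C,D,E,F,H,J,L} and {K}.
On input b, block {A,C,D,E,F,H,J,L} splits into {C,E,F,J,L} and {A,D,H}.
On input a, block {C,E,F,J,L} splits into {C,F,J,L} and {E}.
On input a, block {C,F,J,L} splits into {C,F,L} and {J}.
No further refinement is possible. Final partition (6 blocks): {B,G} | {C,F,L} | {K} | {A,D,H} | {E} | {J}.

6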